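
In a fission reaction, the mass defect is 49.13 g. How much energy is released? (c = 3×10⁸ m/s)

Convert mass defect: Δm = 49.13 g = 0.04913 kg
E = Δm·c² = 0.04913 × (3×10⁸)²
= 0.04913 × 9×10¹⁶ = 4.422×10¹⁵ J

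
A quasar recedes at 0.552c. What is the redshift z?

β = 0.552
(1+β)/(1-β) = 1.552/0.448 = 3.4643
√(3.4643) = 1.8613
z = 1.8613 - 1 = 0.8613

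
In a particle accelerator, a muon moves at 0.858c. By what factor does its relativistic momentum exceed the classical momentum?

p_rel = γmv, p_class = mv
Ratio = γ = 1/√(1 - 0.858²)
= 1/√(0.263836) = 1.947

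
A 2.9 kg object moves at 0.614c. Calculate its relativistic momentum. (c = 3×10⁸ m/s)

γ = 1/√(1 - 0.614²) = 1.267
v = 0.614 × 3×10⁸ = 1.842×10⁸ m/s
p = γmv = 1.267 × 2.9 × 1.842×10⁸ = 6.768×10⁸ kg·m/s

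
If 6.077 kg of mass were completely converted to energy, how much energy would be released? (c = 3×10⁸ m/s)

Using E = mc²:
c² = (3×10⁸)² = 9×10¹⁶ m²/s²
E = 6.077 × 9×10¹⁶ = 5.469×10¹⁷ J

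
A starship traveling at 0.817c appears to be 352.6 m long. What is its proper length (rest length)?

Contracted length L = 352.6 m
γ = 1/√(1 - 0.817²) = 1.7342
L₀ = γL = 1.7342 × 352.6 = 611.5 m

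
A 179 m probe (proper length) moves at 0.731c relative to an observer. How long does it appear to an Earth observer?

Proper length L₀ = 179 m
γ = 1/√(1 - 0.731²) = 1.4655
L = L₀/γ = 179/1.4655 = 122.1 m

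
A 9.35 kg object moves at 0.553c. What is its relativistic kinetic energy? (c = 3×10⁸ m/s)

γ = 1/√(1 - 0.553²) = 1.2002
γ - 1 = 0.2002
KE = (γ-1)mc² = 0.2002 × 9.35 × (3×10⁸)² = 1.685×10¹⁷ J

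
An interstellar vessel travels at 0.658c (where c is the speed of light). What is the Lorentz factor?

v/c = 0.658, so (v/c)² = 0.432964
1 - (v/c)² = 0.567036
γ = 1/√(0.567036) = 1.328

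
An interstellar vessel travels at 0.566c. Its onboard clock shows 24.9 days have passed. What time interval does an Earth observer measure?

Proper time Δt₀ = 24.9 days
γ = 1/√(1 - 0.566²) = 1.213
Δt = γΔt₀ = 1.213 × 24.9 = 30.20 days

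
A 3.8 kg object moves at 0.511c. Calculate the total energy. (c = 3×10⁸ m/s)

γ = 1/√(1 - 0.511²) = 1.1634
mc² = 3.8 × (3×10⁸)² = 3.420×10¹⁷ J
E = γmc² = 1.1634 × 3.420×10¹⁷ = 3.979×10¹⁷ J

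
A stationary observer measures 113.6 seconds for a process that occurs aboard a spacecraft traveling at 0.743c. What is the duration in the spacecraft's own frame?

Dilated time Δt = 113.6 seconds
γ = 1/√(1 - 0.743²) = 1.4941
Δt₀ = Δt/γ = 113.6/1.4941 = 76.03 seconds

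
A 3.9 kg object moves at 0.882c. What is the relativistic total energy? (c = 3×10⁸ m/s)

γ = 1/√(1 - 0.882²) = 2.122
mc² = 3.9 × (3×10⁸)² = 3.510×10¹⁷ J
E = γmc² = 2.122 × 3.510×10¹⁷ = 7.448×10¹⁷ J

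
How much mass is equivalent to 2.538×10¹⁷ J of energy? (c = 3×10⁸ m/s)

From E = mc², we get m = E/c²
c² = (3×10⁸)² = 9×10¹⁶ m²/s²
m = 2.538×10¹⁷ / 9×10¹⁶ = 2.820 kg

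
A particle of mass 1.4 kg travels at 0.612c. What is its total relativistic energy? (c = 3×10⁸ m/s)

γ = 1/√(1 - 0.612²) = 1.264
mc² = 1.4 × (3×10⁸)² = 1.260×10¹⁷ J
E = γmc² = 1.264 × 1.260×10¹⁷ = 1.593×10¹⁷ J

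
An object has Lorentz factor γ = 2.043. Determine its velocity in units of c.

From γ = 1/√(1 - v²/c²):
1/γ² = 1/2.043² = 0.2396
v²/c² = 1 - 0.2396 = 0.7604
v/c = √(0.7604) = 0.8720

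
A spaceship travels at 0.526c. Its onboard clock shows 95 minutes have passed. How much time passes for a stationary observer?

Proper time Δt₀ = 95 minutes
γ = 1/√(1 - 0.526²) = 1.176
Δt = γΔt₀ = 1.176 × 95 = 111.7 minutes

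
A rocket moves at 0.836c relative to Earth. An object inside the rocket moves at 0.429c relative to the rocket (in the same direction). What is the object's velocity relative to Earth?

u = (u' + v)/(1 + u'v/c²)
Numerator: 0.429 + 0.836 = 1.265
Denominator: 1 + 0.358644 = 1.358644
u = 1.265/1.358644 = 0.9311c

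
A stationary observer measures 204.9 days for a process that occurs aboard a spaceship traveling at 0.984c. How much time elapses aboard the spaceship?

Dilated time Δt = 204.9 days
γ = 1/√(1 - 0.984²) = 5.6127
Δt₀ = Δt/γ = 204.9/5.6127 = 36.51 days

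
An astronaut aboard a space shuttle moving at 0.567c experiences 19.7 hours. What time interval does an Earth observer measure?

Proper time Δt₀ = 19.7 hours
γ = 1/√(1 - 0.567²) = 1.214
Δt = γΔt₀ = 1.214 × 19.7 = 23.92 hours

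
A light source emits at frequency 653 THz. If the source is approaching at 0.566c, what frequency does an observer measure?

β = v/c = 0.566
(1+β)/(1-β) = 1.566/0.434 = 3.6083
Doppler factor = √(3.6083) = 1.8996
f_obs = 653 × 1.8996 = 1240 THz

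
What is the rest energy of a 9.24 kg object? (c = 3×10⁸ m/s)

c² = (3×10⁸)² = 9.000×10¹⁶ m²/s²
E₀ = mc² = 9.24 × 9.000×10¹⁶ = 8.316×10¹⁷ J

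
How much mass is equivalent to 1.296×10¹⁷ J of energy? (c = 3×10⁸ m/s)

From E = mc², we get m = E/c²
c² = (3×10⁸)² = 9×10¹⁶ m²/s²
m = 1.296×10¹⁷ / 9×10¹⁶ = 1.440 kg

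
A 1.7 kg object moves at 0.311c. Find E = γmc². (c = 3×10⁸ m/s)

γ = 1/√(1 - 0.311²) = 1.052
mc² = 1.7 × (3×10⁸)² = 1.530×10¹⁷ J
E = γmc² = 1.052 × 1.530×10¹⁷ = 1.610×10¹⁷ J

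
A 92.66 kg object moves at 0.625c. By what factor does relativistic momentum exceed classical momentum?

p_rel = γmv, p_class = mv
Ratio = γ = 1/√(1 - 0.625²) = 1.281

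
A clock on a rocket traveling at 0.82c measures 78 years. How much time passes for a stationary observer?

Proper time Δt₀ = 78 years
γ = 1/√(1 - 0.82²) = 1.747
Δt = γΔt₀ = 1.747 × 78 = 136.3 years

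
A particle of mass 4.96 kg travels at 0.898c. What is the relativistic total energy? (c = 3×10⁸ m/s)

γ = 1/√(1 - 0.898²) = 2.273
mc² = 4.96 × (3×10⁸)² = 4.464×10¹⁷ J
E = γmc² = 2.273 × 4.464×10¹⁷ = 1.015×10¹⁸ J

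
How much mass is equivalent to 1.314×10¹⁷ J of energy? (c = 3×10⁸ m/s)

From E = mc², we get m = E/c²
c² = (3×10⁸)² = 9×10¹⁶ m²/s²
m = 1.314×10¹⁷ / 9×10¹⁶ = 1.460 kg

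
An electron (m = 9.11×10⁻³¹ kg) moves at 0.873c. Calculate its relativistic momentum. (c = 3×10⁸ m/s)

γ = 1/√(1 - 0.873²) = 2.0504
v = 0.873 × 3×10⁸ = 2.619×10⁸ m/s
p = γmv = 2.0504 × 9.11×10⁻³¹ × 2.619×10⁸ = 4.892×10⁻²² kg·m/s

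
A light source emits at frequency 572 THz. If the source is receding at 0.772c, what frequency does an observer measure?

β = v/c = 0.772
(1-β)/(1+β) = 0.228/1.772 = 0.1287
Doppler factor = √(0.1287) = 0.3587
f_obs = 572 × 0.3587 = 205.2 THz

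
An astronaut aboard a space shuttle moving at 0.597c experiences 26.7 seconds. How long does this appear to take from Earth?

Proper time Δt₀ = 26.7 seconds
γ = 1/√(1 - 0.597²) = 1.2465
Δt = γΔt₀ = 1.2465 × 26.7 = 33.28 seconds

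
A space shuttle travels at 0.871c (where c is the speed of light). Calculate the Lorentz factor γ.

v/c = 0.871, so (v/c)² = 0.758641
1 - (v/c)² = 0.241359
γ = 1/√(0.241359) = 2.035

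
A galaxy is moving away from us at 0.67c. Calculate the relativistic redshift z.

β = 0.67
(1+β)/(1-β) = 1.67/0.33 = 5.061
√(5.061) = 2.250
z = 2.250 - 1 = 1.250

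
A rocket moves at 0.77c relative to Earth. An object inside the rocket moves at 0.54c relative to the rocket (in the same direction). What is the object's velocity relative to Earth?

u = (u' + v)/(1 + u'v/c²)
Numerator: 0.54 + 0.77 = 1.31
Denominator: 1 + 0.4158 = 1.4158
u = 1.31/1.4158 = 0.9253c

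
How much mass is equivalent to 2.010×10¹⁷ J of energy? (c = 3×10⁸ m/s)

From E = mc², we get m = E/c²
c² = (3×10⁸)² = 9×10¹⁶ m²/s²
m = 2.010×10¹⁷ / 9×10¹⁶ = 2.233 kg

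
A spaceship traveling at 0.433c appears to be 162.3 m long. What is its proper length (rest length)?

Contracted length L = 162.3 m
γ = 1/√(1 - 0.433²) = 1.1094
L₀ = γL = 1.1094 × 162.3 = 180.1 m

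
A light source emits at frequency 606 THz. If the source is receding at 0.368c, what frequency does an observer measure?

β = v/c = 0.368
(1-β)/(1+β) = 0.632/1.368 = 0.4620
Doppler factor = √(0.4620) = 0.6797
f_obs = 606 × 0.6797 = 411.9 THz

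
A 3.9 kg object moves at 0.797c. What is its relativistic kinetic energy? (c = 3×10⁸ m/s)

γ = 1/√(1 - 0.797²) = 1.65569
γ - 1 = 0.65569
KE = (γ-1)mc² = 0.65569 × 3.9 × (3×10⁸)² = 2.301×10¹⁷ J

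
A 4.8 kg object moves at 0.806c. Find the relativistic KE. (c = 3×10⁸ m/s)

γ = 1/√(1 - 0.806²) = 1.6894
γ - 1 = 0.6894
KE = (γ-1)mc² = 0.6894 × 4.8 × (3×10⁸)² = 2.978×10¹⁷ J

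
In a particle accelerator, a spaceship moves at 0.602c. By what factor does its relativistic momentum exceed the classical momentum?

p_rel = γmv, p_class = mv
Ratio = γ = 1/√(1 - 0.602²)
= 1/√(0.637596) = 1.252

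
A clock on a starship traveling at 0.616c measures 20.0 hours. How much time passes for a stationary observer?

Proper time Δt₀ = 20.0 hours
γ = 1/√(1 - 0.616²) = 1.2694
Δt = γΔt₀ = 1.2694 × 20.0 = 25.39 hours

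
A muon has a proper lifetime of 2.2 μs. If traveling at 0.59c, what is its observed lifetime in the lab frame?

Proper lifetime τ₀ = 2.2 μs
γ = 1/√(1 - 0.59²) = 1.2385
τ = γτ₀ = 1.2385 × 2.2 μs = 2.725 μs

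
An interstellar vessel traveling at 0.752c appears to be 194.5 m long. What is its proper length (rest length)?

Contracted length L = 194.5 m
γ = 1/√(1 - 0.752²) = 1.517
L₀ = γL = 1.517 × 194.5 = 295.1 m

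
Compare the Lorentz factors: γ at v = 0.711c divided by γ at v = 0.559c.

γ₁ = 1/√(1 - 0.711²) = 1.422
γ₂ = 1/√(1 - 0.559²) = 1.206
γ₁/γ₂ = 1.422/1.206 = 1.179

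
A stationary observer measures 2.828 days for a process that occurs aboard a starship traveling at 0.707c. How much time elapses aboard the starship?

Dilated time Δt = 2.828 days
γ = 1/√(1 - 0.707²) = 1.414
Δt₀ = Δt/γ = 2.828/1.414 = 2.000 days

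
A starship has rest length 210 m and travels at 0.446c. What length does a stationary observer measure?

Proper length L₀ = 210 m
γ = 1/√(1 - 0.446²) = 1.117
L = L₀/γ = 210/1.117 = 188.0 m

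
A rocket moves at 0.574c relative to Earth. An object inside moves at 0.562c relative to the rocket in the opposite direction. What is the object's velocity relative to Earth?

Object's velocity in rocket frame is u' = -0.562c
u = (u' + v)/(1 + u'v/c²) = (v - 0.562)/(1 - 0.562·v/c²)
Numerator: 0.574 - 0.562 = 0.012
Denominator: 1 - 0.322588 = 0.677412
u = 0.012/0.677412 = 0.01771c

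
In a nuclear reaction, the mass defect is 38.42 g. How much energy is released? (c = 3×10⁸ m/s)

Convert mass defect: Δm = 38.42 g = 0.03842 kg
E = Δm·c² = 0.03842 × (3×10⁸)²
= 0.03842 × 9×10¹⁶ = 3.458×10¹⁵ J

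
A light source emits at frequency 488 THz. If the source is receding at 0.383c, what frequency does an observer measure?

β = v/c = 0.383
(1-β)/(1+β) = 0.617/1.383 = 0.446132
Doppler factor = √(0.446132) = 0.667931
f_obs = 488 × 0.667931 = 326.0 THz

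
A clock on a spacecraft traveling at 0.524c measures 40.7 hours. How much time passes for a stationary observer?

Proper time Δt₀ = 40.7 hours
γ = 1/√(1 - 0.524²) = 1.1741
Δt = γΔt₀ = 1.1741 × 40.7 = 47.79 hours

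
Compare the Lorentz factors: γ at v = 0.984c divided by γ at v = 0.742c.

γ₁ = 1/√(1 - 0.984²) = 5.6127
γ₂ = 1/√(1 - 0.742²) = 1.4916
γ₁/γ₂ = 5.6127/1.4916 = 3.763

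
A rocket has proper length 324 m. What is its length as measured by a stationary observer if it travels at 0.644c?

Proper length L₀ = 324 m
γ = 1/√(1 - 0.644²) = 1.307
L = L₀/γ = 324/1.307 = 247.9 m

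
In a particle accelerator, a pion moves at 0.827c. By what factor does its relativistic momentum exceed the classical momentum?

p_rel = γmv, p_class = mv
Ratio = γ = 1/√(1 - 0.827²)
= 1/√(0.316071) = 1.779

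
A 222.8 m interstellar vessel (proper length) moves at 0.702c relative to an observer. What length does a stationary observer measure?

Proper length L₀ = 222.8 m
γ = 1/√(1 - 0.702²) = 1.404
L = L₀/γ = 222.8/1.404 = 158.7 m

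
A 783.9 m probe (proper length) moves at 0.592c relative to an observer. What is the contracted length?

Proper length L₀ = 783.9 m
γ = 1/√(1 - 0.592²) = 1.2408
L = L₀/γ = 783.9/1.2408 = 631.8 m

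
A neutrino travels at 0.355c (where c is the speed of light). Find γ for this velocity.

v/c = 0.355, so (v/c)² = 0.126025
1 - (v/c)² = 0.873975
γ = 1/√(0.873975) = 1.070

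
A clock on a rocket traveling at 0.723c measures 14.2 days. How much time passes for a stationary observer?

Proper time Δt₀ = 14.2 days
γ = 1/√(1 - 0.723²) = 1.447
Δt = γΔt₀ = 1.447 × 14.2 = 20.55 days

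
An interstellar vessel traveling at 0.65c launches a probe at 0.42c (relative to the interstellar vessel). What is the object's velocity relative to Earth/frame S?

u = (u' + v)/(1 + u'v/c²)
Numerator: 0.42 + 0.65 = 1.07
Denominator: 1 + 0.273 = 1.273
u = 1.07/1.273 = 0.8405c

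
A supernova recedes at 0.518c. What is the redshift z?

β = 0.518
(1+β)/(1-β) = 1.518/0.482 = 3.14938
√(3.14938) = 1.7746
z = 1.7746 - 1 = 0.7746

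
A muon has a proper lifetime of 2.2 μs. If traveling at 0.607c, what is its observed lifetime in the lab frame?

Proper lifetime τ₀ = 2.2 μs
γ = 1/√(1 - 0.607²) = 1.258
τ = γτ₀ = 1.258 × 2.2 μs = 2.768 μs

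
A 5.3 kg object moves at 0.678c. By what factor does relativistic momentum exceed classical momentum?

p_rel = γmv, p_class = mv
Ratio = γ = 1/√(1 - 0.678²) = 1.360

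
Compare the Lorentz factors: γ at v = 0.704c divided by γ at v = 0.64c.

γ₁ = 1/√(1 - 0.704²) = 1.408
γ₂ = 1/√(1 - 0.64²) = 1.301
γ₁/γ₂ = 1.408/1.301 = 1.082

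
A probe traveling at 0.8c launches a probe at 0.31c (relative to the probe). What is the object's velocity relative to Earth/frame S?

u = (u' + v)/(1 + u'v/c²)
Numerator: 0.31 + 0.8 = 1.11
Denominator: 1 + 0.248 = 1.248
u = 1.11/1.248 = 0.8894c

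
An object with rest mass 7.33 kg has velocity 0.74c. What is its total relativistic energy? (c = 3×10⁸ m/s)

γ = 1/√(1 - 0.74²) = 1.4868
mc² = 7.33 × (3×10⁸)² = 6.597×10¹⁷ J
E = γmc² = 1.4868 × 6.597×10¹⁷ = 9.808×10¹⁷ J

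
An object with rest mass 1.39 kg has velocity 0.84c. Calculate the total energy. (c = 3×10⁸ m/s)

γ = 1/√(1 - 0.84²) = 1.843
mc² = 1.39 × (3×10⁸)² = 1.251×10¹⁷ J
E = γmc² = 1.843 × 1.251×10¹⁷ = 2.306×10¹⁷ J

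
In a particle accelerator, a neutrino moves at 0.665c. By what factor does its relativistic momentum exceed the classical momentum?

p_rel = γmv, p_class = mv
Ratio = γ = 1/√(1 - 0.665²)
= 1/√(0.557775) = 1.339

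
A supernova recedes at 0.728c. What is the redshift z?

β = 0.728
(1+β)/(1-β) = 1.728/0.272 = 6.353
√(6.353) = 2.521
z = 2.521 - 1 = 1.521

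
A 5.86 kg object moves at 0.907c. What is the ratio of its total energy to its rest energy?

E = γmc², E₀ = mc²
E/E₀ = γ = 1/√(1 - 0.907²) = 2.375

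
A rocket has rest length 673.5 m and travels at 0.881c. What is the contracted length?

Proper length L₀ = 673.5 m
γ = 1/√(1 - 0.881²) = 2.114
L = L₀/γ = 673.5/2.114 = 318.6 m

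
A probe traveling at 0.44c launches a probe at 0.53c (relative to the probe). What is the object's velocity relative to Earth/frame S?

u = (u' + v)/(1 + u'v/c²)
Numerator: 0.53 + 0.44 = 0.97
Denominator: 1 + 0.2332 = 1.2332
u = 0.97/1.2332 = 0.7866c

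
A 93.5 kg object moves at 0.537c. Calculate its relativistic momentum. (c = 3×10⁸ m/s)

γ = 1/√(1 - 0.537²) = 1.1854
v = 0.537 × 3×10⁸ = 1.611×10⁸ m/s
p = γmv = 1.1854 × 93.5 × 1.611×10⁸ = 1.786×10¹⁰ kg·m/s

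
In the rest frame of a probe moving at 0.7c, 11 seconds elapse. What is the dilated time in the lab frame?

Proper time Δt₀ = 11 seconds
γ = 1/√(1 - 0.7²) = 1.400
Δt = γΔt₀ = 1.400 × 11 = 15.40 seconds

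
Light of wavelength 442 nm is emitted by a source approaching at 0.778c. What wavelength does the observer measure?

β = 0.778
Wavelength Doppler factor = √(0.222/1.778) = √(0.1249) = 0.3534
λ_obs = 442 × 0.3534 = 156.2 nm (blueshift)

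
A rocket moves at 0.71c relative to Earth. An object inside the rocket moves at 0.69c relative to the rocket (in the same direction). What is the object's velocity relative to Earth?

u = (u' + v)/(1 + u'v/c²)
Numerator: 0.69 + 0.71 = 1.4
Denominator: 1 + 0.4899 = 1.4899
u = 1.4/1.4899 = 0.9397c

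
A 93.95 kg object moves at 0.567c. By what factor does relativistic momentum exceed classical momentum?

p_rel = γmv, p_class = mv
Ratio = γ = 1/√(1 - 0.567²) = 1.214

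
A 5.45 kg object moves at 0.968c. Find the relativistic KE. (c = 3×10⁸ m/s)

γ = 1/√(1 - 0.968²) = 3.985
γ - 1 = 2.985
KE = (γ-1)mc² = 2.985 × 5.45 × (3×10⁸)² = 1.464×10¹⁸ J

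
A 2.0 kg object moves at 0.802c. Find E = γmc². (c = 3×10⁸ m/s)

γ = 1/√(1 - 0.802²) = 1.674
mc² = 2.0 × (3×10⁸)² = 1.800×10¹⁷ J
E = γmc² = 1.674 × 1.800×10¹⁷ = 3.013×10¹⁷ J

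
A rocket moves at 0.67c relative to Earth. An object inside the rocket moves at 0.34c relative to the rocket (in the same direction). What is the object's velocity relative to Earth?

u = (u' + v)/(1 + u'v/c²)
Numerator: 0.34 + 0.67 = 1.01
Denominator: 1 + 0.2278 = 1.2278
u = 1.01/1.2278 = 0.8226c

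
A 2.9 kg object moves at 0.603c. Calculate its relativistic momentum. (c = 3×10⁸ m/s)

γ = 1/√(1 - 0.603²) = 1.2535
v = 0.603 × 3×10⁸ = 1.809×10⁸ m/s
p = γmv = 1.2535 × 2.9 × 1.809×10⁸ = 6.576×10⁸ kg·m/s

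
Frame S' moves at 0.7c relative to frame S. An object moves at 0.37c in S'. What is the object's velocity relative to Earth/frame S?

u = (u' + v)/(1 + u'v/c²)
Numerator: 0.37 + 0.7 = 1.07
Denominator: 1 + 0.259 = 1.259
u = 1.07/1.259 = 0.8499c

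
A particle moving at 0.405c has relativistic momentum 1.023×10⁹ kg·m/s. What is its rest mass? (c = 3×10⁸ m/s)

γ = 1/√(1 - 0.405²) = 1.0937
v = 0.405 × 3×10⁸ = 1.215×10⁸ m/s
m = p/(γv) = 1.023×10⁹/(1.0937 × 1.215×10⁸) = 7.698 kg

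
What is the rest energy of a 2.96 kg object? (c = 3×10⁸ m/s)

c² = (3×10⁸)² = 9.000×10¹⁶ m²/s²
E₀ = mc² = 2.96 × 9.000×10¹⁶ = 2.664×10¹⁷ J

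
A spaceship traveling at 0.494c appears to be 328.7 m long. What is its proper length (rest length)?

Contracted length L = 328.7 m
γ = 1/√(1 - 0.494²) = 1.150
L₀ = γL = 1.150 × 328.7 = 378.0 m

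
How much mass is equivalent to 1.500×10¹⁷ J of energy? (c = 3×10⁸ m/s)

From E = mc², we get m = E/c²
c² = (3×10⁸)² = 9×10¹⁶ m²/s²
m = 1.500×10¹⁷ / 9×10¹⁶ = 1.667 kg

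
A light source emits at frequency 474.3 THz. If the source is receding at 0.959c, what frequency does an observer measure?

β = v/c = 0.959
(1-β)/(1+β) = 0.041/1.959 = 0.02093
Doppler factor = √(0.02093) = 0.14467
f_obs = 474.3 × 0.14467 = 68.62 THz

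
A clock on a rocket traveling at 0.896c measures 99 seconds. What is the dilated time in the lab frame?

Proper time Δt₀ = 99 seconds
γ = 1/√(1 - 0.896²) = 2.252
Δt = γΔt₀ = 2.252 × 99 = 222.9 seconds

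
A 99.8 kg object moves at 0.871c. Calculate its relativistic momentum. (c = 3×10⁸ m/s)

γ = 1/√(1 - 0.871²) = 2.0355
v = 0.871 × 3×10⁸ = 2.613×10⁸ m/s
p = γmv = 2.0355 × 99.8 × 2.613×10⁸ = 5.308×10¹⁰ kg·m/s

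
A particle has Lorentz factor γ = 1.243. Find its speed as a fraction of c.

From γ = 1/√(1 - v²/c²):
1/γ² = 1/1.243² = 0.64723
v²/c² = 1 - 0.64723 = 0.35277
v/c = √(0.35277) = 0.5939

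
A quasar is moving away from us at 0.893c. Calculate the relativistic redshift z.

β = 0.893
(1+β)/(1-β) = 1.893/0.107 = 17.69
√(17.69) = 4.206
z = 4.206 - 1 = 3.206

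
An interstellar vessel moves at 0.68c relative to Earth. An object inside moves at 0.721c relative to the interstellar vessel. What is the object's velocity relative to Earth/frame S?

u = (u' + v)/(1 + u'v/c²)
Numerator: 0.721 + 0.68 = 1.401
Denominator: 1 + 0.49028 = 1.49028
u = 1.401/1.49028 = 0.9401c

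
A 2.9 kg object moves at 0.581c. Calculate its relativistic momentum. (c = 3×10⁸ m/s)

γ = 1/√(1 - 0.581²) = 1.2286
v = 0.581 × 3×10⁸ = 1.743×10⁸ m/s
p = γmv = 1.2286 × 2.9 × 1.743×10⁸ = 6.210×10⁸ kg·m/s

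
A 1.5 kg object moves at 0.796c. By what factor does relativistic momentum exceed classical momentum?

p_rel = γmv, p_class = mv
Ratio = γ = 1/√(1 - 0.796²) = 1.652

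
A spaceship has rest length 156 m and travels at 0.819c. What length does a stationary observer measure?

Proper length L₀ = 156 m
γ = 1/√(1 - 0.819²) = 1.7428
L = L₀/γ = 156/1.7428 = 89.51 m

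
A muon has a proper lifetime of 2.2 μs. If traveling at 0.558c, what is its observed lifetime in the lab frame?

Proper lifetime τ₀ = 2.2 μs
γ = 1/√(1 - 0.558²) = 1.205
τ = γτ₀ = 1.205 × 2.2 μs = 2.651 μs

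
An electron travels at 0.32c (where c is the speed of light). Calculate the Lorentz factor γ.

v/c = 0.32, so (v/c)² = 0.1024
1 - (v/c)² = 0.8976
γ = 1/√(0.8976) = 1.056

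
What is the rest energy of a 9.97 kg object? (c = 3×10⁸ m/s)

c² = (3×10⁸)² = 9.000×10¹⁶ m²/s²
E₀ = mc² = 9.97 × 9.000×10¹⁶ = 8.973×10¹⁷ J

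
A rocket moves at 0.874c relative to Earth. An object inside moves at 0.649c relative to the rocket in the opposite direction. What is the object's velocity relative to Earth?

Object's velocity in rocket frame is u' = -0.649c
u = (u' + v)/(1 + u'v/c²) = (v - 0.649)/(1 - 0.649·v/c²)
Numerator: 0.874 - 0.649 = 0.225
Denominator: 1 - 0.567226 = 0.432774
u = 0.225/0.432774 = 0.5199c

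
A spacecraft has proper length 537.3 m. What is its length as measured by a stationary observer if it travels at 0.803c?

Proper length L₀ = 537.3 m
γ = 1/√(1 - 0.803²) = 1.678
L = L₀/γ = 537.3/1.678 = 320.2 m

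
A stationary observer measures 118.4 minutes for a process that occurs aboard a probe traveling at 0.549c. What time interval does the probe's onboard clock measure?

Dilated time Δt = 118.4 minutes
γ = 1/√(1 - 0.549²) = 1.1964
Δt₀ = Δt/γ = 118.4/1.1964 = 98.96 minutes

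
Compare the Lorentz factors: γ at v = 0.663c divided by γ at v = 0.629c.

γ₁ = 1/√(1 - 0.663²) = 1.3358
γ₂ = 1/√(1 - 0.629²) = 1.2863
γ₁/γ₂ = 1.3358/1.2863 = 1.038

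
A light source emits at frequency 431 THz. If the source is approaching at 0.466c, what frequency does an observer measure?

β = v/c = 0.466
(1+β)/(1-β) = 1.466/0.534 = 2.7453
Doppler factor = √(2.7453) = 1.6569
f_obs = 431 × 1.6569 = 714.1 THz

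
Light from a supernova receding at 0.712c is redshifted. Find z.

β = 0.712
(1+β)/(1-β) = 1.712/0.288 = 5.944
√(5.944) = 2.438
z = 2.438 - 1 = 1.438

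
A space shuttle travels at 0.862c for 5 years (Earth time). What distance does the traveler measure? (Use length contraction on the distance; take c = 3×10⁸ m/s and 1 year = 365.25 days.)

Earth distance: d = v × t = 0.862c × 5 yr = 4.080×10¹⁶ m
γ = 1.973
d' = d/γ = 4.080×10¹⁶/1.973 = 2.068×10¹⁶ m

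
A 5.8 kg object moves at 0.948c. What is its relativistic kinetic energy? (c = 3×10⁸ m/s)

γ = 1/√(1 - 0.948²) = 3.142
γ - 1 = 2.142
KE = (γ-1)mc² = 2.142 × 5.8 × (3×10⁸)² = 1.118×10¹⁸ J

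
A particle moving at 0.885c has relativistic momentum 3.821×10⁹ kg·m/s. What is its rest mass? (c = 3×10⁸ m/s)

γ = 1/√(1 - 0.885²) = 2.1478
v = 0.885 × 3×10⁸ = 2.655×10⁸ m/s
m = p/(γv) = 3.821×10⁹/(2.1478 × 2.655×10⁸) = 6.701 kg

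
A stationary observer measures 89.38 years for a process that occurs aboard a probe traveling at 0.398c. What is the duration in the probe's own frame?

Dilated time Δt = 89.38 years
γ = 1/√(1 - 0.398²) = 1.090
Δt₀ = Δt/γ = 89.38/1.090 = 82.00 years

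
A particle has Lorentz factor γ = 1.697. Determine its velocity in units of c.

From γ = 1/√(1 - v²/c²):
1/γ² = 1/1.697² = 0.34725
v²/c² = 1 - 0.34725 = 0.65275
v/c = √(0.65275) = 0.8079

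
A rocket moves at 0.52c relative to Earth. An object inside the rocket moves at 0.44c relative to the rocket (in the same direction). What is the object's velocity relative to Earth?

u = (u' + v)/(1 + u'v/c²)
Numerator: 0.44 + 0.52 = 0.96
Denominator: 1 + 0.2288 = 1.2288
u = 0.96/1.2288 = 0.7813c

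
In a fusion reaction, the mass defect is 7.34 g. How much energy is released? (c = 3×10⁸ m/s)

Convert mass defect: Δm = 7.34 g = 0.00734 kg
E = Δm·c² = 0.00734 × (3×10⁸)²
= 0.00734 × 9×10¹⁶ = 6.606×10¹⁴ J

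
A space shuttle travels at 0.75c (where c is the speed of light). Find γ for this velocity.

v/c = 0.75, so (v/c)² = 0.5625
1 - (v/c)² = 0.4375
γ = 1/√(0.4375) = 1.512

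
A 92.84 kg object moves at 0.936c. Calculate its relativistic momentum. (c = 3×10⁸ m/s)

γ = 1/√(1 - 0.936²) = 2.841
v = 0.936 × 3×10⁸ = 2.808×10⁸ m/s
p = γmv = 2.841 × 92.84 × 2.808×10⁸ = 7.406×10¹⁰ kg·m/s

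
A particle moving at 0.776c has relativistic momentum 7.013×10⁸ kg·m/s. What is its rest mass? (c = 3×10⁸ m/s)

γ = 1/√(1 - 0.776²) = 1.5855
v = 0.776 × 3×10⁸ = 2.328×10⁸ m/s
m = p/(γv) = 7.013×10⁸/(1.5855 × 2.328×10⁸) = 1.900 kg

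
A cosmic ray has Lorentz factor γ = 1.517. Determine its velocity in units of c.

From γ = 1/√(1 - v²/c²):
1/γ² = 1/1.517² = 0.4345
v²/c² = 1 - 0.4345 = 0.5655
v/c = √(0.5655) = 0.7520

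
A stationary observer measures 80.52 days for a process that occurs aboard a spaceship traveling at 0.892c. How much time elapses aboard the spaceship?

Dilated time Δt = 80.52 days
γ = 1/√(1 - 0.892²) = 2.212
Δt₀ = Δt/γ = 80.52/2.212 = 36.40 days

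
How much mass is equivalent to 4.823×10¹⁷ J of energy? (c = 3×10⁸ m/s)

From E = mc², we get m = E/c²
c² = (3×10⁸)² = 9×10¹⁶ m²/s²
m = 4.823×10¹⁷ / 9×10¹⁶ = 5.359 kg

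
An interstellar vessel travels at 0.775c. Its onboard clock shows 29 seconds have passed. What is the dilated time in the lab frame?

Proper time Δt₀ = 29 seconds
γ = 1/√(1 - 0.775²) = 1.5824
Δt = γΔt₀ = 1.5824 × 29 = 45.89 seconds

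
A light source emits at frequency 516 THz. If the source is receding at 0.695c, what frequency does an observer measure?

β = v/c = 0.695
(1-β)/(1+β) = 0.305/1.695 = 0.17994
Doppler factor = √(0.17994) = 0.4242
f_obs = 516 × 0.4242 = 218.9 THz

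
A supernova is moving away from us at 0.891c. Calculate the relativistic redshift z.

β = 0.891
(1+β)/(1-β) = 1.891/0.109 = 17.35
√(17.35) = 4.165
z = 4.165 - 1 = 3.165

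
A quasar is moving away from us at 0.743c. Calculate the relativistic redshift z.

β = 0.743
(1+β)/(1-β) = 1.743/0.257 = 6.782
√(6.782) = 2.604
z = 2.604 - 1 = 1.604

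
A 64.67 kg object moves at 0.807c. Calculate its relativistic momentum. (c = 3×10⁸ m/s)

γ = 1/√(1 - 0.807²) = 1.693
v = 0.807 × 3×10⁸ = 2.421×10⁸ m/s
p = γmv = 1.693 × 64.67 × 2.421×10⁸ = 2.651×10¹⁰ kg·m/s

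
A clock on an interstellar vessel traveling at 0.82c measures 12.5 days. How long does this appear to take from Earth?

Proper time Δt₀ = 12.5 days
γ = 1/√(1 - 0.82²) = 1.747
Δt = γΔt₀ = 1.747 × 12.5 = 21.84 days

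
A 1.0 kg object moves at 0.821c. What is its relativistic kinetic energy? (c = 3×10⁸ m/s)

γ = 1/√(1 - 0.821²) = 1.7515
γ - 1 = 0.7515
KE = (γ-1)mc² = 0.7515 × 1.0 × (3×10⁸)² = 6.764×10¹⁶ J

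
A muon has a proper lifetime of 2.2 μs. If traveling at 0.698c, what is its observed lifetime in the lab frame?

Proper lifetime τ₀ = 2.2 μs
γ = 1/√(1 - 0.698²) = 1.3965
τ = γτ₀ = 1.3965 × 2.2 μs = 3.072 μs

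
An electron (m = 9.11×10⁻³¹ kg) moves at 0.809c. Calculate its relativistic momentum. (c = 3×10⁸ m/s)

γ = 1/√(1 - 0.809²) = 1.701
v = 0.809 × 3×10⁸ = 2.427×10⁸ m/s
p = γmv = 1.701 × 9.11×10⁻³¹ × 2.427×10⁸ = 3.761×10⁻²² kg·m/s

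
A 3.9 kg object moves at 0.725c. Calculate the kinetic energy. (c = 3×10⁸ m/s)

γ = 1/√(1 - 0.725²) = 1.4519
γ - 1 = 0.4519
KE = (γ-1)mc² = 0.4519 × 3.9 × (3×10⁸)² = 1.586×10¹⁷ J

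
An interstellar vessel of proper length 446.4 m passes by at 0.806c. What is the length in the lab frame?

Proper length L₀ = 446.4 m
γ = 1/√(1 - 0.806²) = 1.6894
L = L₀/γ = 446.4/1.6894 = 264.2 m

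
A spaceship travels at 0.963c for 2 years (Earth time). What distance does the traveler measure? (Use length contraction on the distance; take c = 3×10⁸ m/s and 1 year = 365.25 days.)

Earth distance: d = v × t = 0.963c × 2 yr = 1.8234×10¹⁶ m
γ = 3.7106
d' = d/γ = 1.8234×10¹⁶/3.7106 = 4.914×10¹⁵ m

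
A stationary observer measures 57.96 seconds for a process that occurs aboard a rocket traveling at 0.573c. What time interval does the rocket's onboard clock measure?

Dilated time Δt = 57.96 seconds
γ = 1/√(1 - 0.573²) = 1.2202
Δt₀ = Δt/γ = 57.96/1.2202 = 47.50 seconds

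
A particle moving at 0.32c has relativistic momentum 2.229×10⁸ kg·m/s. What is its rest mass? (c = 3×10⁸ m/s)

γ = 1/√(1 - 0.32²) = 1.0555
v = 0.32 × 3×10⁸ = 9.600×10⁷ m/s
m = p/(γv) = 2.229×10⁸/(1.0555 × 9.600×10⁷) = 2.200 kg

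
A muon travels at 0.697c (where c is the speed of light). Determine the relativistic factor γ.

v/c = 0.697, so (v/c)² = 0.485809
1 - (v/c)² = 0.514191
γ = 1/√(0.514191) = 1.395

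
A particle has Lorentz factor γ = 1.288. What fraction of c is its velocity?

From γ = 1/√(1 - v²/c²):
1/γ² = 1/1.288² = 0.6028
v²/c² = 1 - 0.6028 = 0.3972
v/c = √(0.3972) = 0.6302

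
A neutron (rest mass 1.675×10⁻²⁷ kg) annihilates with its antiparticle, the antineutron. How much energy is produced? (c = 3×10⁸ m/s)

Both particles have the same rest mass, so total mass = 2m
E = 2m·c² = 2 × 1.675×10⁻²⁷ × (3×10⁸)²
= 2 × 1.675×10⁻²⁷ × 9×10¹⁶
= 3.015×10⁻¹⁰ J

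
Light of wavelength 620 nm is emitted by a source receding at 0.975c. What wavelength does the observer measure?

β = 0.975
Wavelength Doppler factor = √(1.975/0.025) = √(79.00) = 8.888
λ_obs = 620 × 8.888 = 5511 nm (redshift)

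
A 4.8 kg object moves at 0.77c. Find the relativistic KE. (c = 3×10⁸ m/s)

γ = 1/√(1 - 0.77²) = 1.5673
γ - 1 = 0.5673
KE = (γ-1)mc² = 0.5673 × 4.8 × (3×10⁸)² = 2.451×10¹⁷ J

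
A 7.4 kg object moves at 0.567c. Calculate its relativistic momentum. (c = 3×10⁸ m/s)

γ = 1/√(1 - 0.567²) = 1.214
v = 0.567 × 3×10⁸ = 1.701×10⁸ m/s
p = γmv = 1.214 × 7.4 × 1.701×10⁸ = 1.528×10⁹ kg·m/s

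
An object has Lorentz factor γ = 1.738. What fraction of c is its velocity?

From γ = 1/√(1 - v²/c²):
1/γ² = 1/1.738² = 0.3311
v²/c² = 1 - 0.3311 = 0.6689
v/c = √(0.6689) = 0.8179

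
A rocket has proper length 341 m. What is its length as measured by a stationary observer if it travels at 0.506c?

Proper length L₀ = 341 m
γ = 1/√(1 - 0.506²) = 1.1594
L = L₀/γ = 341/1.1594 = 294.1 m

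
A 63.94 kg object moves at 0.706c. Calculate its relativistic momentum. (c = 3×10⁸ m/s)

γ = 1/√(1 - 0.706²) = 1.412
v = 0.706 × 3×10⁸ = 2.118×10⁸ m/s
p = γmv = 1.412 × 63.94 × 2.118×10⁸ = 1.912×10¹⁰ kg·m/s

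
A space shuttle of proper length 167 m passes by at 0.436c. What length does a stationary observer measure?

Proper length L₀ = 167 m
γ = 1/√(1 - 0.436²) = 1.111
L = L₀/γ = 167/1.111 = 150.3 m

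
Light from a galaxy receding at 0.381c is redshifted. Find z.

β = 0.381
(1+β)/(1-β) = 1.381/0.619 = 2.231
√(2.231) = 1.4937
z = 1.4937 - 1 = 0.4937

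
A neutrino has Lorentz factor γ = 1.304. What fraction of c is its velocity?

From γ = 1/√(1 - v²/c²):
1/γ² = 1/1.304² = 0.5881
v²/c² = 1 - 0.5881 = 0.4119
v/c = √(0.4119) = 0.6418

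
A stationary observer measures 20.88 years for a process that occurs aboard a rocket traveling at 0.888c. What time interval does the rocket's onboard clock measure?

Dilated time Δt = 20.88 years
γ = 1/√(1 - 0.888²) = 2.17465
Δt₀ = Δt/γ = 20.88/2.17465 = 9.602 years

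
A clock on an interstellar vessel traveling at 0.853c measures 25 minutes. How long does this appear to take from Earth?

Proper time Δt₀ = 25 minutes
γ = 1/√(1 - 0.853²) = 1.916
Δt = γΔt₀ = 1.916 × 25 = 47.90 minutes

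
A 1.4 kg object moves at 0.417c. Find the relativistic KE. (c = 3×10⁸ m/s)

γ = 1/√(1 - 0.417²) = 1.1002
γ - 1 = 0.1002
KE = (γ-1)mc² = 0.1002 × 1.4 × (3×10⁸)² = 1.263×10¹⁶ J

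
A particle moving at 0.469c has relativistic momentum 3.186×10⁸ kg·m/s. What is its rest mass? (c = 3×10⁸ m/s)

γ = 1/√(1 - 0.469²) = 1.132
v = 0.469 × 3×10⁸ = 1.407×10⁸ m/s
m = p/(γv) = 3.186×10⁸/(1.132 × 1.407×10⁸) = 2.000 kg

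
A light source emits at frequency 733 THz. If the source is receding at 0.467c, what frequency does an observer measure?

β = v/c = 0.467
(1-β)/(1+β) = 0.533/1.467 = 0.36333
Doppler factor = √(0.36333) = 0.60277
f_obs = 733 × 0.60277 = 441.8 THz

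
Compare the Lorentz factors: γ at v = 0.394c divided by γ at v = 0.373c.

γ₁ = 1/√(1 - 0.394²) = 1.088
γ₂ = 1/√(1 - 0.373²) = 1.078
γ₁/γ₂ = 1.088/1.078 = 1.009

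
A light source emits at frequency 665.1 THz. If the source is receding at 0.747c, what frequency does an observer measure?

β = v/c = 0.747
(1-β)/(1+β) = 0.253/1.747 = 0.14482
Doppler factor = √(0.14482) = 0.3806
f_obs = 665.1 × 0.3806 = 253.1 THz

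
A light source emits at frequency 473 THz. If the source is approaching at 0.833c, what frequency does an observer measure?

β = v/c = 0.833
(1+β)/(1-β) = 1.833/0.167 = 10.976
Doppler factor = √(10.976) = 3.313
f_obs = 473 × 3.313 = 1567 THz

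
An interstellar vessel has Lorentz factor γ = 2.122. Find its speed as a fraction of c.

From γ = 1/√(1 - v²/c²):
1/γ² = 1/2.122² = 0.2221
v²/c² = 1 - 0.2221 = 0.7779
v/c = √(0.7779) = 0.8820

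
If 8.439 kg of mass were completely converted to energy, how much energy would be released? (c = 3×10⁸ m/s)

Using E = mc²:
c² = (3×10⁸)² = 9×10¹⁶ m²/s²
E = 8.439 × 9×10¹⁶ = 7.595×10¹⁷ J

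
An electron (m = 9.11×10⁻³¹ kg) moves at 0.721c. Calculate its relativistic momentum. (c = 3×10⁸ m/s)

γ = 1/√(1 - 0.721²) = 1.4431
v = 0.721 × 3×10⁸ = 2.163×10⁸ m/s
p = γmv = 1.4431 × 9.11×10⁻³¹ × 2.163×10⁸ = 2.844×10⁻²² kg·m/s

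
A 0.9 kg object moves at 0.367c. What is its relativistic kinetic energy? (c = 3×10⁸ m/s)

γ = 1/√(1 - 0.367²) = 1.07501
γ - 1 = 0.07501
KE = (γ-1)mc² = 0.07501 × 0.9 × (3×10⁸)² = 6.076×10¹⁵ J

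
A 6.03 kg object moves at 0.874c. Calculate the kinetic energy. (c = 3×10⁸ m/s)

γ = 1/√(1 - 0.874²) = 2.0579
γ - 1 = 1.0579
KE = (γ-1)mc² = 1.0579 × 6.03 × (3×10⁸)² = 5.741×10¹⁷ J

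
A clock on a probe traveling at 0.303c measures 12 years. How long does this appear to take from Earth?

Proper time Δt₀ = 12 years
γ = 1/√(1 - 0.303²) = 1.049
Δt = γΔt₀ = 1.049 × 12 = 12.59 years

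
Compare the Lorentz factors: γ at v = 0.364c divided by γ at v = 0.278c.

γ₁ = 1/√(1 - 0.364²) = 1.0737
γ₂ = 1/√(1 - 0.278²) = 1.0410
γ₁/γ₂ = 1.0737/1.0410 = 1.031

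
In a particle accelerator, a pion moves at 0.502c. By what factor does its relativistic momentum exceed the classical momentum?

p_rel = γmv, p_class = mv
Ratio = γ = 1/√(1 - 0.502²)
= 1/√(0.747996) = 1.156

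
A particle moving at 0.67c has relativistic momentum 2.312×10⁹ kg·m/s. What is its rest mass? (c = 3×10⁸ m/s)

γ = 1/√(1 - 0.67²) = 1.347
v = 0.67 × 3×10⁸ = 2.010×10⁸ m/s
m = p/(γv) = 2.312×10⁹/(1.347 × 2.010×10⁸) = 8.539 kg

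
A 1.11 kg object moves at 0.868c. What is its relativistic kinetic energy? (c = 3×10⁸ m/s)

γ = 1/√(1 - 0.868²) = 2.014
γ - 1 = 1.014
KE = (γ-1)mc² = 1.014 × 1.11 × (3×10⁸)² = 1.013×10¹⁷ J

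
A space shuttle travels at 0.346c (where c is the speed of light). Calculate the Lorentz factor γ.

v/c = 0.346, so (v/c)² = 0.119716
1 - (v/c)² = 0.880284
γ = 1/√(0.880284) = 1.066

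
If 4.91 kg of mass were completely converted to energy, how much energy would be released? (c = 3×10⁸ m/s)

Using E = mc²:
c² = (3×10⁸)² = 9×10¹⁶ m²/s²
E = 4.91 × 9×10¹⁶ = 4.419×10¹⁷ J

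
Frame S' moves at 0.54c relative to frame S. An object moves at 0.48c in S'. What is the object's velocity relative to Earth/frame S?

u = (u' + v)/(1 + u'v/c²)
Numerator: 0.48 + 0.54 = 1.02
Denominator: 1 + 0.2592 = 1.2592
u = 1.02/1.2592 = 0.8100c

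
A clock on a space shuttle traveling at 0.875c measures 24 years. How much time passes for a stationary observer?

Proper time Δt₀ = 24 years
γ = 1/√(1 - 0.875²) = 2.0656
Δt = γΔt₀ = 2.0656 × 24 = 49.57 years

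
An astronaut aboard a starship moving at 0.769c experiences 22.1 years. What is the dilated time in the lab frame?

Proper time Δt₀ = 22.1 years
γ = 1/√(1 - 0.769²) = 1.5643
Δt = γΔt₀ = 1.5643 × 22.1 = 34.57 years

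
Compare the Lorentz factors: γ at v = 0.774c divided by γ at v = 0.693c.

γ₁ = 1/√(1 - 0.774²) = 1.5793
γ₂ = 1/√(1 - 0.693²) = 1.3871
γ₁/γ₂ = 1.5793/1.3871 = 1.139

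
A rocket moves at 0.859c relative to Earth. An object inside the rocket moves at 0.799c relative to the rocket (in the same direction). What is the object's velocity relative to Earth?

u = (u' + v)/(1 + u'v/c²)
Numerator: 0.799 + 0.859 = 1.658
Denominator: 1 + 0.686341 = 1.686341
u = 1.658/1.686341 = 0.9832c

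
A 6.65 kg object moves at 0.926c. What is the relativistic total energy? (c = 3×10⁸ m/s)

γ = 1/√(1 - 0.926²) = 2.649
mc² = 6.65 × (3×10⁸)² = 5.985×10¹⁷ J
E = γmc² = 2.649 × 5.985×10¹⁷ = 1.585×10¹⁸ J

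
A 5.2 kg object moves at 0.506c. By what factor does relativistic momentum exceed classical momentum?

p_rel = γmv, p_class = mv
Ratio = γ = 1/√(1 - 0.506²) = 1.159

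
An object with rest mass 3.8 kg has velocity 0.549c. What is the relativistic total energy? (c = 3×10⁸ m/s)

γ = 1/√(1 - 0.549²) = 1.1964
mc² = 3.8 × (3×10⁸)² = 3.420×10¹⁷ J
E = γmc² = 1.1964 × 3.420×10¹⁷ = 4.092×10¹⁷ J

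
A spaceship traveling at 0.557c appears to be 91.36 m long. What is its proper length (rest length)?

Contracted length L = 91.36 m
γ = 1/√(1 - 0.557²) = 1.204
L₀ = γL = 1.204 × 91.36 = 110.0 m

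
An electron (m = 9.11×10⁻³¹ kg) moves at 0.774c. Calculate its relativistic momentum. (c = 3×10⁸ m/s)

γ = 1/√(1 - 0.774²) = 1.5793
v = 0.774 × 3×10⁸ = 2.322×10⁸ m/s
p = γmv = 1.5793 × 9.11×10⁻³¹ × 2.322×10⁸ = 3.341×10⁻²² kg·m/s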